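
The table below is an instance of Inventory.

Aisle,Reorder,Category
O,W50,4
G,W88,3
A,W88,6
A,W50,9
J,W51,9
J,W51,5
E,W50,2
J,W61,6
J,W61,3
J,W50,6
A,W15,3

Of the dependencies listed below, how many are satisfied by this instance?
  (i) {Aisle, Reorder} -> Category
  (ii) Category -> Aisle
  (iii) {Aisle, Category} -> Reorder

(i) {Aisle, Reorder} -> Category: (Aisle=J, Reorder=W51): 2 rows → Category takes values {9, 5} — violation; (Aisle=J, Reorder=W61): 2 rows → Category takes values {6, 3} — violation — fails.
(ii) Category -> Aisle: Category=3: 3 rows → Aisle takes values {G, J, A} — violation; Category=6: 3 rows → Aisle takes values {A, J} — violation; Category=9: 2 rows → Aisle takes values {A, J} — violation — fails.
(iii) {Aisle, Category} -> Reorder: (Aisle=J, Category=6): 2 rows → Reorder takes values {W61, W50} — violation — fails.
None of the 3 dependencies hold.

0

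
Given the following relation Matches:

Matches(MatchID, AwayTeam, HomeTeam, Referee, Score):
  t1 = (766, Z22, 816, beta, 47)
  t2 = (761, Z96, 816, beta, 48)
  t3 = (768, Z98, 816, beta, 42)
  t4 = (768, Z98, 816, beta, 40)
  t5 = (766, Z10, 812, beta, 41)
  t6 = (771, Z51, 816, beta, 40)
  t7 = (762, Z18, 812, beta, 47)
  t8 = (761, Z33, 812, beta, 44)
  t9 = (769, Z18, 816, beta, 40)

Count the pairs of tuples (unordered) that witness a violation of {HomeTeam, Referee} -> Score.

(HomeTeam=816, Referee=beta): violating pairs (1,2), (1,3), (1,4), (1,6), (1,9), (2,3), (2,4), (2,6), (2,9), (3,4), (3,6), (3,9) — 12 pairs.
(HomeTeam=812, Referee=beta): violating pairs (5,7), (5,8), (7,8) — 3 pairs.

15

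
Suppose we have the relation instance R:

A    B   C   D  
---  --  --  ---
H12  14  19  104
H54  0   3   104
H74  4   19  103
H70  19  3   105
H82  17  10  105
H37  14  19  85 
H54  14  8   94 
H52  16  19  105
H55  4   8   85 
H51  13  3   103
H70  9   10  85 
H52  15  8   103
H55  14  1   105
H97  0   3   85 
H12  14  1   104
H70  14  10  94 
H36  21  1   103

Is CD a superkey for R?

Yes

All 17 rows have distinct CD values, so CD → (all attributes) holds and CD is a superkey.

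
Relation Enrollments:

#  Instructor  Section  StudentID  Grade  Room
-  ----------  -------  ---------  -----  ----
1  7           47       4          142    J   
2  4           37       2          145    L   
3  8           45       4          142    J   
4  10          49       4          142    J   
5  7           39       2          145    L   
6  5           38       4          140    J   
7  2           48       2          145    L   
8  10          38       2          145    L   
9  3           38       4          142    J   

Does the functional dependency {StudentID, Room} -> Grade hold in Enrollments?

No

(StudentID=4, Room=J): rows 1, 3, 4, 6, 9 → Grade takes values {142, 140} — violation
(StudentID=2, Room=L): rows 2, 5, 7, 8 → Grade = 145, 145, 145, 145 ✓
Two rows agree on {StudentID, Room} but differ on Grade, so {StudentID, Room} -> Grade does not hold.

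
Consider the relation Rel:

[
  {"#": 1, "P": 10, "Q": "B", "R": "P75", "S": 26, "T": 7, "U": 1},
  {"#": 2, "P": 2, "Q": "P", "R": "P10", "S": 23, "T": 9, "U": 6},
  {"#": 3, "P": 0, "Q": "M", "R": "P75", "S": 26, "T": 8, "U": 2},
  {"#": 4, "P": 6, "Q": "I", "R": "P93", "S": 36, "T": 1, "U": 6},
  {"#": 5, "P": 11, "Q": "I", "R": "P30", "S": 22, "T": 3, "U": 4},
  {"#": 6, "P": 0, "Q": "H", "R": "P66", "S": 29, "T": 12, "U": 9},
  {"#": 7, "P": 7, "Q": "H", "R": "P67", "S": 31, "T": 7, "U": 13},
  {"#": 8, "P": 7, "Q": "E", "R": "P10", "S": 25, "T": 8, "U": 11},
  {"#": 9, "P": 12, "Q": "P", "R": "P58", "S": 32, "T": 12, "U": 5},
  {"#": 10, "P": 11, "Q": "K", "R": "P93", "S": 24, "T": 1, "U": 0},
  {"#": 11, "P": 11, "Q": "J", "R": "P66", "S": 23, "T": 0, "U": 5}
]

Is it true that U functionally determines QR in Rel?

U=1: row 1 → {Q,R} = (B, P75) ✓
U=6: rows 2, 4 → {Q,R} takes values {(P, P10), (I, P93)} — violation
U=2: row 3 → {Q,R} = (M, P75) ✓
U=4: row 5 → {Q,R} = (I, P30) ✓
U=9: row 6 → {Q,R} = (H, P66) ✓
U=13: row 7 → {Q,R} = (H, P67) ✓
U=11: row 8 → {Q,R} = (E, P10) ✓
U=5: rows 9, 11 → {Q,R} takes values {(P, P58), (J, P66)} — violation
U=0: row 10 → {Q,R} = (K, P93) ✓
Two rows agree on U but differ on QR, so U -> QR does not hold.

No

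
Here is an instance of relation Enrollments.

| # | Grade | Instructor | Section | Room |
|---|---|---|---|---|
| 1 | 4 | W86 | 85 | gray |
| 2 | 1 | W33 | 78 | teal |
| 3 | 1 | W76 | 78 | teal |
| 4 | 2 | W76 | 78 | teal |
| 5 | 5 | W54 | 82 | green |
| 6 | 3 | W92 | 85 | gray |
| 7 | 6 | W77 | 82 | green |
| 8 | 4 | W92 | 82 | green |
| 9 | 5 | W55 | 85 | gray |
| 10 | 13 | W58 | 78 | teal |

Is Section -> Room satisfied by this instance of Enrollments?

Section=85: rows 1, 6, 9 → Room = gray, gray, gray ✓
Section=78: rows 2, 3, 4, 10 → Room = teal, teal, teal, teal ✓
Section=82: rows 5, 7, 8 → Room = green, green, green ✓
Every Section value is associated with a single Room value, so Section -> Room holds.

Yes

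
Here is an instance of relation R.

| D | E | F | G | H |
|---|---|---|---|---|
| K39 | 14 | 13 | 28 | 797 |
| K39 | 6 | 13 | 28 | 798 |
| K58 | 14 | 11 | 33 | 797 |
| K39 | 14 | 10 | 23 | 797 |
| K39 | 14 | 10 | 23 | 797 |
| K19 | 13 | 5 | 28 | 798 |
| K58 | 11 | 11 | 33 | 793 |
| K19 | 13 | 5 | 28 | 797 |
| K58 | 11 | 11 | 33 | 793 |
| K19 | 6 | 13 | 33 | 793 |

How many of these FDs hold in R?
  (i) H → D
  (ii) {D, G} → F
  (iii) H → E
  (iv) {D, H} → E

(i) H → D: H=797: 5 rows → D takes values {K39, K58, K19} — violation; H=798: 2 rows → D takes values {K39, K19} — violation; H=793: 3 rows → D takes values {K58, K19} — violation — fails.
(ii) {D, G} → F: every LHS value maps to a single RHS value — holds.
(iii) H → E: H=797: 5 rows → E takes values {14, 13} — violation; H=798: 2 rows → E takes values {6, 13} — violation; H=793: 3 rows → E takes values {11, 6} — violation — fails.
(iv) {D, H} → E: every LHS value maps to a single RHS value — holds.
2 of the 4 dependencies hold.

2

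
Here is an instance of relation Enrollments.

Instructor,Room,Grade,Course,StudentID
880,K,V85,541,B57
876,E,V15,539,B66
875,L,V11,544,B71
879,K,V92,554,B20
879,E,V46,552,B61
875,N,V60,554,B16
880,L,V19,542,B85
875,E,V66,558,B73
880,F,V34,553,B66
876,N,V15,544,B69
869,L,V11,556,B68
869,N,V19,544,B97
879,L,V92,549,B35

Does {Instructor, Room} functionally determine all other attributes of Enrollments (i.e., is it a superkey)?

Yes

All 13 rows have distinct {Instructor, Room} values, so {Instructor, Room} → (all attributes) holds and {Instructor, Room} is a superkey.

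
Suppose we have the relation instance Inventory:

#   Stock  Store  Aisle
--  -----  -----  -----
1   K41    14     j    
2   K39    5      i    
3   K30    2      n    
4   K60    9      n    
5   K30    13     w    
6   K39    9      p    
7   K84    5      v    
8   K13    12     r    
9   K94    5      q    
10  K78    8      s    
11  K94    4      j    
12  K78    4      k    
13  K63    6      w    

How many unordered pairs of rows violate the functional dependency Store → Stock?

Store=5: violating pairs (2,7), (2,9), (7,9) — 3 pairs.
Store=9: violating pairs (4,6) — 1 pair.
Store=4: violating pairs (11,12) — 1 pair.

5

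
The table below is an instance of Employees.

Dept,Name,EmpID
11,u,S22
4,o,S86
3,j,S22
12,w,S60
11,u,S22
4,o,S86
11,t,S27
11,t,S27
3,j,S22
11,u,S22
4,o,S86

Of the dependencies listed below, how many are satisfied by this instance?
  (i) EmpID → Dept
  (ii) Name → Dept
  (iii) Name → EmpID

(i) EmpID → Dept: EmpID=S22: 5 rows → Dept takes values {11, 3} — violation — fails.
(ii) Name → Dept: every LHS value maps to a single RHS value — holds.
(iii) Name → EmpID: every LHS value maps to a single RHS value — holds.
2 of the 3 dependencies hold.

2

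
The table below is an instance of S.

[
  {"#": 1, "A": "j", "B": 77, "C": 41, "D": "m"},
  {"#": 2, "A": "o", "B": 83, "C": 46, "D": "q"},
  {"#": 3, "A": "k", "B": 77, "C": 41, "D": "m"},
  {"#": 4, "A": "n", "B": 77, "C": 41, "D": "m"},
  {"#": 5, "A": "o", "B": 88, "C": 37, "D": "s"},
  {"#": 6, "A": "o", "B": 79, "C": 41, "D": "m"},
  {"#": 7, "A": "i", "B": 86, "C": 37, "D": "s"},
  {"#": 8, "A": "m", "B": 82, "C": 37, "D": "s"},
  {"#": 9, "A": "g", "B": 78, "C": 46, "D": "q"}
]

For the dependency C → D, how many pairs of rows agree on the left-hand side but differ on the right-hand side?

C=41: all 4 rows agree on D — 0 pairs.
C=46: all 2 rows agree on D — 0 pairs.
C=37: all 3 rows agree on D — 0 pairs.

0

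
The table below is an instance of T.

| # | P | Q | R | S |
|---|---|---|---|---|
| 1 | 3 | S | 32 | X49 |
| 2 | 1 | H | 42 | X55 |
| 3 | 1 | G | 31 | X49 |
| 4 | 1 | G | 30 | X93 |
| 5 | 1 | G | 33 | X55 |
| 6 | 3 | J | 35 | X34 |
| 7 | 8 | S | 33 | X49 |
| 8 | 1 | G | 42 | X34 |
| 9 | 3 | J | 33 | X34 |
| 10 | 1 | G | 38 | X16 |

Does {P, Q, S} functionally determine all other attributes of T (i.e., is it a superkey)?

No

Rows 6 and 9 have the same {P, Q, S} value (P=3, Q=J, S=X34) but are distinct tuples, so {P, Q, S} does not determine every attribute — not a superkey.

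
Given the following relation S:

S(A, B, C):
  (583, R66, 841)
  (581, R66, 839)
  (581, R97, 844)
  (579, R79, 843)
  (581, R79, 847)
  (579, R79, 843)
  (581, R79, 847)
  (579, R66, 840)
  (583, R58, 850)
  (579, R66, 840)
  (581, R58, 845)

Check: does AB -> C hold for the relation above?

(A=583, B=R66): 1 row → C = 841 ✓
(A=581, B=R66): 1 row → C = 839 ✓
(A=581, B=R97): 1 row → C = 844 ✓
(A=579, B=R79): 2 rows → C = 843, 843 ✓
(A=581, B=R79): 2 rows → C = 847, 847 ✓
(A=579, B=R66): 2 rows → C = 840, 840 ✓
(A=583, B=R58): 1 row → C = 850 ✓
(A=581, B=R58): 1 row → C = 845 ✓
Every AB value is associated with a single C value, so AB -> C holds.

Yes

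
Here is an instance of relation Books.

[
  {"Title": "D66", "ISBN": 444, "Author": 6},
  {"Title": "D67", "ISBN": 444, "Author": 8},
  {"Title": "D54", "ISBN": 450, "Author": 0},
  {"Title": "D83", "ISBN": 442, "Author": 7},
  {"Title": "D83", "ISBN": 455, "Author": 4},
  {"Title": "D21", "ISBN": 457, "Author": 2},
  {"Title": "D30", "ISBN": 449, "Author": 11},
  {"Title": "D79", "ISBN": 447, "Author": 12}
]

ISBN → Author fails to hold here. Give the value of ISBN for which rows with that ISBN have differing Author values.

ISBN=444: 2 rows → Author takes values {6, 8} — violation
ISBN=450: 1 row → Author = 0 ✓
ISBN=442: 1 row → Author = 7 ✓
ISBN=455: 1 row → Author = 4 ✓
ISBN=457: 1 row → Author = 2 ✓
ISBN=449: 1 row → Author = 11 ✓
ISBN=447: 1 row → Author = 12 ✓
The only ISBN value with inconsistent Author is ISBN=444.

444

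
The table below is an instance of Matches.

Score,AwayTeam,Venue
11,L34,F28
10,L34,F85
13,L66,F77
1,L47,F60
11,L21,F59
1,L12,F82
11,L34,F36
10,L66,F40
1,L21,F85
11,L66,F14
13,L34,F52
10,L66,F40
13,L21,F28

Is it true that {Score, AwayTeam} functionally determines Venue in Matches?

(Score=11, AwayTeam=L34): 2 rows → Venue takes values {F28, F36} — violation
(Score=10, AwayTeam=L34): 1 row → Venue = F85 ✓
(Score=13, AwayTeam=L66): 1 row → Venue = F77 ✓
(Score=1, AwayTeam=L47): 1 row → Venue = F60 ✓
(Score=11, AwayTeam=L21): 1 row → Venue = F59 ✓
(Score=1, AwayTeam=L12): 1 row → Venue = F82 ✓
(Score=10, AwayTeam=L66): 2 rows → Venue = F40, F40 ✓
(Score=1, AwayTeam=L21): 1 row → Venue = F85 ✓
(Score=11, AwayTeam=L66): 1 row → Venue = F14 ✓
(Score=13, AwayTeam=L34): 1 row → Venue = F52 ✓
(Score=13, AwayTeam=L21): 1 row → Venue = F28 ✓
Two rows agree on {Score, AwayTeam} but differ on Venue, so {Score, AwayTeam} → Venue does not hold.

No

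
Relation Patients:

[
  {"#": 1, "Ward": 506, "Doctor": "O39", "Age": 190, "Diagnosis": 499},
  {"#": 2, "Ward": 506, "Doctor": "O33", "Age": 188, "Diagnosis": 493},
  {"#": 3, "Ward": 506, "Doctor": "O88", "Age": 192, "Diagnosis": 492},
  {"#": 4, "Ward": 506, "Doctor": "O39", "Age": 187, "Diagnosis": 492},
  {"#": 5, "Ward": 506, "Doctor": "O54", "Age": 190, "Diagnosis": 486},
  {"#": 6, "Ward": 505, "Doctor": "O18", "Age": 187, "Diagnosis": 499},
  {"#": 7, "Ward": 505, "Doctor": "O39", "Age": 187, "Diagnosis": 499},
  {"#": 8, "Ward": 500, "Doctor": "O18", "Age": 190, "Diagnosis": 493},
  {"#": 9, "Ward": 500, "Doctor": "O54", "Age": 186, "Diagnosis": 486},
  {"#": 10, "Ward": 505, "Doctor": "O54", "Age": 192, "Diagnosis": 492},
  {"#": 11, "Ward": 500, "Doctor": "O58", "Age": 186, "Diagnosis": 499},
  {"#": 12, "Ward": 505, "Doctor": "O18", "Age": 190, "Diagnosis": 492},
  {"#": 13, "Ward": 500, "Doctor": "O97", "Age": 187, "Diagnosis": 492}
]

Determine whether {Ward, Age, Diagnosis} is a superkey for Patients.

No

Rows 6 and 7 have the same {Ward, Age, Diagnosis} value (Ward=505, Age=187, Diagnosis=499) but are distinct tuples, so {Ward, Age, Diagnosis} does not determine every attribute — not a superkey.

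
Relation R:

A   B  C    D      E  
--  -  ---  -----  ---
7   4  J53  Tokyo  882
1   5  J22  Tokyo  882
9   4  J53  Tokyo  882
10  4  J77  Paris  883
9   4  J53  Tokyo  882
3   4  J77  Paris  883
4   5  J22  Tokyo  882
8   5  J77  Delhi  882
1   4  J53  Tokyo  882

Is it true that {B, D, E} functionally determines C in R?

Yes

(B=4, D=Tokyo, E=882): 4 rows → C = J53, J53, J53, J53 ✓
(B=5, D=Tokyo, E=882): 2 rows → C = J22, J22 ✓
(B=4, D=Paris, E=883): 2 rows → C = J77, J77 ✓
(B=5, D=Delhi, E=882): 1 row → C = J77 ✓
Every {B, D, E} value is associated with a single C value, so {B, D, E} -> C holds.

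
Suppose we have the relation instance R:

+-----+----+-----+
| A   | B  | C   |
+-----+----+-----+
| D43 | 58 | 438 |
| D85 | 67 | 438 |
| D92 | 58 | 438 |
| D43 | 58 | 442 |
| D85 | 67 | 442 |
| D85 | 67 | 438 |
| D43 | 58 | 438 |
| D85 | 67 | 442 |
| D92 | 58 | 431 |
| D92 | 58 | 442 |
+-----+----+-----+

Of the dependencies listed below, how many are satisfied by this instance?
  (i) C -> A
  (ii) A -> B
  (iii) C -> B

(i) C -> A: C=438: 5 rows → A takes values {D43, D85, D92} — violation; C=442: 4 rows → A takes values {D43, D85, D92} — violation — fails.
(ii) A -> B: every LHS value maps to a single RHS value — holds.
(iii) C -> B: C=438: 5 rows → B takes values {58, 67} — violation; C=442: 4 rows → B takes values {58, 67} — violation — fails.
1 of the 3 dependencies holds.

1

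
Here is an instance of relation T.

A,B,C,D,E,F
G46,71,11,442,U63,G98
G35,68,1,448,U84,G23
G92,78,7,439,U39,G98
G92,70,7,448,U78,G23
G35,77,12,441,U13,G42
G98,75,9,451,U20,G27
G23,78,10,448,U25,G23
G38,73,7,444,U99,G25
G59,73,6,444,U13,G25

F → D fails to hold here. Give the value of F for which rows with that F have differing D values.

F=G98: 2 rows → D takes values {442, 439} — violation
F=G23: 3 rows → D = 448, 448, 448 ✓
F=G42: 1 row → D = 441 ✓
F=G27: 1 row → D = 451 ✓
F=G25: 2 rows → D = 444, 444 ✓
The only F value with inconsistent D is F=G98.

G98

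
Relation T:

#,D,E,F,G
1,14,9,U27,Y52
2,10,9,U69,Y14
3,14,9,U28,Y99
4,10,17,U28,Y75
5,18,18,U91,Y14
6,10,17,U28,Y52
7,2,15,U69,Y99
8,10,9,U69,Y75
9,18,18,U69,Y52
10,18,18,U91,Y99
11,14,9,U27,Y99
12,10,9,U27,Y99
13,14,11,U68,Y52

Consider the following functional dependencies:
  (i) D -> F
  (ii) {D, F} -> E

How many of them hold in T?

(i) D -> F: D=14: rows 1, 3, 11, 13 → F takes values {U27, U28, U68} — violation; D=10: rows 2, 4, 6, 8, 12 → F takes values {U69, U28, U27} — violation; D=18: rows 5, 9, 10 → F takes values {U91, U69} — violation — fails.
(ii) {D, F} -> E: every LHS value maps to a single RHS value — holds.
1 of the 2 dependencies holds.

1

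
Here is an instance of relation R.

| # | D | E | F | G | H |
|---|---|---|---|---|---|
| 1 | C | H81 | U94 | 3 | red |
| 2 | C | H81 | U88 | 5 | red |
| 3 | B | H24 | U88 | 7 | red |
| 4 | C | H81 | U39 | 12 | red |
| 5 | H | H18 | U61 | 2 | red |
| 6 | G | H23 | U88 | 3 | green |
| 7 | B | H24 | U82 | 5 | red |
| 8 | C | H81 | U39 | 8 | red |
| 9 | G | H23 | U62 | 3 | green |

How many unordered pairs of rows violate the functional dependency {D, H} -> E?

(D=C, H=red): all 4 rows agree on E — 0 pairs.
(D=B, H=red): all 2 rows agree on E — 0 pairs.
(D=G, H=green): all 2 rows agree on E — 0 pairs.

0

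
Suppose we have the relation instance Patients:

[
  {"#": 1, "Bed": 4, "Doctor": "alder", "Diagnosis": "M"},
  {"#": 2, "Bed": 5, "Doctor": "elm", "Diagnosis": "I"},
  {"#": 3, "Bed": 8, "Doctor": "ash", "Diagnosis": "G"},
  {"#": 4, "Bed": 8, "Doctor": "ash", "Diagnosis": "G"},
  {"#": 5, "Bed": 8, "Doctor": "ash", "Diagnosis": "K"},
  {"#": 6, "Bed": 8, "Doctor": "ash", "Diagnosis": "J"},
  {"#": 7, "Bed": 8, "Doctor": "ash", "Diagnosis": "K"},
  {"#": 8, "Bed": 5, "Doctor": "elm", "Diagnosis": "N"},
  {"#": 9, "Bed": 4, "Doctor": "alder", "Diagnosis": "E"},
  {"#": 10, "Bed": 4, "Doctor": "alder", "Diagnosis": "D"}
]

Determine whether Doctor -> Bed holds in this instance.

Doctor=alder: rows 1, 9, 10 → Bed = 4, 4, 4 ✓
Doctor=elm: rows 2, 8 → Bed = 5, 5 ✓
Doctor=ash: rows 3, 4, 5, 6, 7 → Bed = 8, 8, 8, 8, 8 ✓
Every Doctor value is associated with a single Bed value, so Doctor -> Bed holds.

Yes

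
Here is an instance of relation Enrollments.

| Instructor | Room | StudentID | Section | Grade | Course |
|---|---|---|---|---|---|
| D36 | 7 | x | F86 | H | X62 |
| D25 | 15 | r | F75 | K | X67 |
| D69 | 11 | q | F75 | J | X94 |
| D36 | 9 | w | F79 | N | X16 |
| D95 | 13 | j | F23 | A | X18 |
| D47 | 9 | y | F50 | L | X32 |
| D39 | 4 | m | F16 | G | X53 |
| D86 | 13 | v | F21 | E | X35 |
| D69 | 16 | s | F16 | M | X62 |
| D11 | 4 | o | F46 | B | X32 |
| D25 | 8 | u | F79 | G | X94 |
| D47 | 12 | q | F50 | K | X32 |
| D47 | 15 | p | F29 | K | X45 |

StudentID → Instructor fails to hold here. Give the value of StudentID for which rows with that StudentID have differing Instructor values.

q

StudentID=x: 1 row → Instructor = D36 ✓
StudentID=r: 1 row → Instructor = D25 ✓
StudentID=q: 2 rows → Instructor takes values {D69, D47} — violation
StudentID=w: 1 row → Instructor = D36 ✓
StudentID=j: 1 row → Instructor = D95 ✓
StudentID=y: 1 row → Instructor = D47 ✓
StudentID=m: 1 row → Instructor = D39 ✓
StudentID=v: 1 row → Instructor = D86 ✓
StudentID=s: 1 row → Instructor = D69 ✓
StudentID=o: 1 row → Instructor = D11 ✓
StudentID=u: 1 row → Instructor = D25 ✓
StudentID=p: 1 row → Instructor = D47 ✓
The only StudentID value with inconsistent Instructor is StudentID=q.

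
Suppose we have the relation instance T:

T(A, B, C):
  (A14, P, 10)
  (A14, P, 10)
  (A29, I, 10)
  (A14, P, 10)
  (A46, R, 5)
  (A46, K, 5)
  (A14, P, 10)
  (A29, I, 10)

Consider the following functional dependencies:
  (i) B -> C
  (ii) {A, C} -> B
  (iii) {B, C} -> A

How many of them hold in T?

(i) B -> C: every LHS value maps to a single RHS value — holds.
(ii) {A, C} -> B: (A=A46, C=5): 2 rows → B takes values {R, K} — violation — fails.
(iii) {B, C} -> A: every LHS value maps to a single RHS value — holds.
2 of the 3 dependencies hold.

2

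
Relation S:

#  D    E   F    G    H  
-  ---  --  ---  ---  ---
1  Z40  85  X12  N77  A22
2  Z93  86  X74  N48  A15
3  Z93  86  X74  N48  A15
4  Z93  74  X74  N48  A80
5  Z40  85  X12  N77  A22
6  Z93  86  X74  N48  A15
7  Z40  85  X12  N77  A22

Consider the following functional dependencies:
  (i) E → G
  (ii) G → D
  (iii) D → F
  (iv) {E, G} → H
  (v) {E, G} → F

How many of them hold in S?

(i) E → G: every LHS value maps to a single RHS value — holds.
(ii) G → D: every LHS value maps to a single RHS value — holds.
(iii) D → F: every LHS value maps to a single RHS value — holds.
(iv) {E, G} → H: every LHS value maps to a single RHS value — holds.
(v) {E, G} → F: every LHS value maps to a single RHS value — holds.
5 of the 5 dependencies hold.

5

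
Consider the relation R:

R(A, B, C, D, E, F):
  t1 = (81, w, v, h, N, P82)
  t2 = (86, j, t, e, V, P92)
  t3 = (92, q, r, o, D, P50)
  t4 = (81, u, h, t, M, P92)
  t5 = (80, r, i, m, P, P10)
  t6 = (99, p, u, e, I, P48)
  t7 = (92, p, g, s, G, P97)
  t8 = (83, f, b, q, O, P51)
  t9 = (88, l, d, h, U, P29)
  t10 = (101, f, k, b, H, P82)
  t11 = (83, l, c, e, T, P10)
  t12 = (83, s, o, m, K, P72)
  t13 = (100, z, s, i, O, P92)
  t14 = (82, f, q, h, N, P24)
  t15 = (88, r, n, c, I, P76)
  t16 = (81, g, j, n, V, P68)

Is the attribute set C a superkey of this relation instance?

Yes

All 16 rows have distinct C values, so C → (all attributes) holds and C is a superkey.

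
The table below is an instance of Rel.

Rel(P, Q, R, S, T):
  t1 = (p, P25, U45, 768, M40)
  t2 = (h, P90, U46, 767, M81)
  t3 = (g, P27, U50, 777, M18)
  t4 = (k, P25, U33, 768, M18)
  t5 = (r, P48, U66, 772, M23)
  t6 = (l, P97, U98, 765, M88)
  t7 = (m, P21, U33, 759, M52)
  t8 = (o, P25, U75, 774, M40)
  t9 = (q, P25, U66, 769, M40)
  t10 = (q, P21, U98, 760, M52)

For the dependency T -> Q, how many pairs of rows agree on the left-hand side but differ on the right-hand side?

1

T=M40: all 3 rows agree on Q — 0 pairs.
T=M18: violating pairs (3,4) — 1 pair.
T=M52: all 2 rows agree on Q — 0 pairs.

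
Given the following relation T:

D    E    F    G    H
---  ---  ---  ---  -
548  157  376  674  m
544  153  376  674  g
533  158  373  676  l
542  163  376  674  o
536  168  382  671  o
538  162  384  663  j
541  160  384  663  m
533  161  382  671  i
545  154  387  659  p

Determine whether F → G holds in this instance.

F=376: 3 rows → G = 674, 674, 674 ✓
F=373: 1 row → G = 676 ✓
F=382: 2 rows → G = 671, 671 ✓
F=384: 2 rows → G = 663, 663 ✓
F=387: 1 row → G = 659 ✓
Every F value is associated with a single G value, so F → G holds.

Yes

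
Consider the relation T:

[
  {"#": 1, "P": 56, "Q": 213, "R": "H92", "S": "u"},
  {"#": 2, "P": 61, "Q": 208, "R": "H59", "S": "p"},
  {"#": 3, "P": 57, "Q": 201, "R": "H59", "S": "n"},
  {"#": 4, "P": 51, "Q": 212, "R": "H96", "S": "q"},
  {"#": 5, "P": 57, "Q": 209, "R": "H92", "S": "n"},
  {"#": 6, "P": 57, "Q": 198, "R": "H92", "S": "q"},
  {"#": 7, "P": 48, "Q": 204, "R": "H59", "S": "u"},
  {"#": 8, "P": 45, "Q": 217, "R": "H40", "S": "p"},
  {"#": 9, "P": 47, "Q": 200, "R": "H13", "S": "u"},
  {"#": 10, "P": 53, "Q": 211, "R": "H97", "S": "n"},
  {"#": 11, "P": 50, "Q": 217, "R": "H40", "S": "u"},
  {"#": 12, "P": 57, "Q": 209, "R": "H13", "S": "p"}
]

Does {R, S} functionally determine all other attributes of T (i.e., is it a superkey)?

Yes

All 12 rows have distinct {R, S} values, so {R, S} → (all attributes) holds and {R, S} is a superkey.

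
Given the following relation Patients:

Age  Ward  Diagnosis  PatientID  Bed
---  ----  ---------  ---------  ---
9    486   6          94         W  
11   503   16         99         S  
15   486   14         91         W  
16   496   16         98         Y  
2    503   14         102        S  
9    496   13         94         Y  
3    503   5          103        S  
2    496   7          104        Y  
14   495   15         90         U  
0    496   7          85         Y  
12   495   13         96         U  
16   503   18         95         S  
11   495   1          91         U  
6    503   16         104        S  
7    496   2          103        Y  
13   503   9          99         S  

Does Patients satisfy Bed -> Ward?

Bed=W: 2 rows → Ward = 486, 486 ✓
Bed=S: 6 rows → Ward = 503, 503, 503, 503, 503, 503 ✓
Bed=Y: 5 rows → Ward = 496, 496, 496, 496, 496 ✓
Bed=U: 3 rows → Ward = 495, 495, 495 ✓
Every Bed value is associated with a single Ward value, so Bed -> Ward holds.

Yes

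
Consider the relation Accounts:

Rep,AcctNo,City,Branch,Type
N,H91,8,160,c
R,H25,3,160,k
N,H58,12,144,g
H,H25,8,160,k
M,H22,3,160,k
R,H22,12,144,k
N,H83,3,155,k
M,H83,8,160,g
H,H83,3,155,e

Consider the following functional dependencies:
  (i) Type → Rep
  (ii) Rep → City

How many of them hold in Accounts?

(i) Type → Rep: Type=k: 5 rows → Rep takes values {R, H, M, N} — violation; Type=g: 2 rows → Rep takes values {N, M} — violation — fails.
(ii) Rep → City: Rep=N: 3 rows → City takes values {8, 12, 3} — violation; Rep=R: 2 rows → City takes values {3, 12} — violation; Rep=H: 2 rows → City takes values {8, 3} — violation; Rep=M: 2 rows → City takes values {3, 8} — violation — fails.
None of the 2 dependencies hold.

0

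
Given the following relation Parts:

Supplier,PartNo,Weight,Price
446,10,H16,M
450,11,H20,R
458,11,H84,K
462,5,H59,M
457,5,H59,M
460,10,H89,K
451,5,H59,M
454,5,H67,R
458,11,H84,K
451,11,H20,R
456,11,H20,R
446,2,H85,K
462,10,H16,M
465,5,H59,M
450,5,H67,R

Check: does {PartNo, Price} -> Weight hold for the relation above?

Yes

(PartNo=10, Price=M): 2 rows → Weight = H16, H16 ✓
(PartNo=11, Price=R): 3 rows → Weight = H20, H20, H20 ✓
(PartNo=11, Price=K): 2 rows → Weight = H84, H84 ✓
(PartNo=5, Price=M): 4 rows → Weight = H59, H59, H59, H59 ✓
(PartNo=10, Price=K): 1 row → Weight = H89 ✓
(PartNo=5, Price=R): 2 rows → Weight = H67, H67 ✓
(PartNo=2, Price=K): 1 row → Weight = H85 ✓
Every {PartNo, Price} value is associated with a single Weight value, so {PartNo, Price} -> Weight holds.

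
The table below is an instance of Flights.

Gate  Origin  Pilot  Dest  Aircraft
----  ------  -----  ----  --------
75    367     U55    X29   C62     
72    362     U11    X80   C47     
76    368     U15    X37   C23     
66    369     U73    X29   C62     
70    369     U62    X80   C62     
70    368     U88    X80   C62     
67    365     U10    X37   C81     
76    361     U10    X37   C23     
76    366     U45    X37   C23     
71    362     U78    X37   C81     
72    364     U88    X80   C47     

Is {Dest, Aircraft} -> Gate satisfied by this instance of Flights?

(Dest=X29, Aircraft=C62): 2 rows → Gate takes values {75, 66} — violation
(Dest=X80, Aircraft=C47): 2 rows → Gate = 72, 72 ✓
(Dest=X37, Aircraft=C23): 3 rows → Gate = 76, 76, 76 ✓
(Dest=X80, Aircraft=C62): 2 rows → Gate = 70, 70 ✓
(Dest=X37, Aircraft=C81): 2 rows → Gate takes values {67, 71} — violation
Two rows agree on {Dest, Aircraft} but differ on Gate, so {Dest, Aircraft} -> Gate does not hold.

No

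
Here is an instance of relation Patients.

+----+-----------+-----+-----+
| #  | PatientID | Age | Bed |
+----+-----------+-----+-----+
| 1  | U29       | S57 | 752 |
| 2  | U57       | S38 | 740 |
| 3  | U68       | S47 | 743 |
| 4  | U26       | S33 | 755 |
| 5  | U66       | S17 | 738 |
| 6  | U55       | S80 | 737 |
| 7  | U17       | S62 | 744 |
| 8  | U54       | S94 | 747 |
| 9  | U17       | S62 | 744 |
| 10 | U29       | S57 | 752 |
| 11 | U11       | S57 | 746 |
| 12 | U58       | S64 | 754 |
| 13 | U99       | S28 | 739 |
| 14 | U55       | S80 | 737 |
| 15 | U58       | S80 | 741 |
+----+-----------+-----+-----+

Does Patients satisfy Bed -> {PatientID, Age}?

Yes

Bed=752: rows 1, 10 → {PatientID,Age} = (U29, S57), (U29, S57) ✓
Bed=740: row 2 → {PatientID,Age} = (U57, S38) ✓
Bed=743: row 3 → {PatientID,Age} = (U68, S47) ✓
Bed=755: row 4 → {PatientID,Age} = (U26, S33) ✓
Bed=738: row 5 → {PatientID,Age} = (U66, S17) ✓
Bed=737: rows 6, 14 → {PatientID,Age} = (U55, S80), (U55, S80) ✓
Bed=744: rows 7, 9 → {PatientID,Age} = (U17, S62), (U17, S62) ✓
Bed=747: row 8 → {PatientID,Age} = (U54, S94) ✓
Bed=746: row 11 → {PatientID,Age} = (U11, S57) ✓
Bed=754: row 12 → {PatientID,Age} = (U58, S64) ✓
Bed=739: row 13 → {PatientID,Age} = (U99, S28) ✓
Bed=741: row 15 → {PatientID,Age} = (U58, S80) ✓
Every Bed value is associated with a single {PatientID, Age} value, so Bed -> {PatientID, Age} holds.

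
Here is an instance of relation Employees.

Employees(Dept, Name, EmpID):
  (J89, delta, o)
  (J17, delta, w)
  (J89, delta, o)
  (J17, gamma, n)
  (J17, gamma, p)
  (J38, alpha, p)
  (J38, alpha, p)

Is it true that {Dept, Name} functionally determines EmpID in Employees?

(Dept=J89, Name=delta): 2 rows → EmpID = o, o ✓
(Dept=J17, Name=delta): 1 row → EmpID = w ✓
(Dept=J17, Name=gamma): 2 rows → EmpID takes values {n, p} — violation
(Dept=J38, Name=alpha): 2 rows → EmpID = p, p ✓
Two rows agree on {Dept, Name} but differ on EmpID, so {Dept, Name} -> EmpID does not hold.

No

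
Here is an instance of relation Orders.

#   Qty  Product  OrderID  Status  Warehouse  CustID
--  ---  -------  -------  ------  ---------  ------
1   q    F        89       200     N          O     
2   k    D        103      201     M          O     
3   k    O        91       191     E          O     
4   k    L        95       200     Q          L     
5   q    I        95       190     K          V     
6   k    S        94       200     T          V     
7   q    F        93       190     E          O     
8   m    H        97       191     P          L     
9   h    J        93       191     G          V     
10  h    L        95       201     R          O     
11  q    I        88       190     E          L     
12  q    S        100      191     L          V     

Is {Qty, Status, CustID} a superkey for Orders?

Yes

All 12 rows have distinct {Qty, Status, CustID} values, so {Qty, Status, CustID} → (all attributes) holds and {Qty, Status, CustID} is a superkey.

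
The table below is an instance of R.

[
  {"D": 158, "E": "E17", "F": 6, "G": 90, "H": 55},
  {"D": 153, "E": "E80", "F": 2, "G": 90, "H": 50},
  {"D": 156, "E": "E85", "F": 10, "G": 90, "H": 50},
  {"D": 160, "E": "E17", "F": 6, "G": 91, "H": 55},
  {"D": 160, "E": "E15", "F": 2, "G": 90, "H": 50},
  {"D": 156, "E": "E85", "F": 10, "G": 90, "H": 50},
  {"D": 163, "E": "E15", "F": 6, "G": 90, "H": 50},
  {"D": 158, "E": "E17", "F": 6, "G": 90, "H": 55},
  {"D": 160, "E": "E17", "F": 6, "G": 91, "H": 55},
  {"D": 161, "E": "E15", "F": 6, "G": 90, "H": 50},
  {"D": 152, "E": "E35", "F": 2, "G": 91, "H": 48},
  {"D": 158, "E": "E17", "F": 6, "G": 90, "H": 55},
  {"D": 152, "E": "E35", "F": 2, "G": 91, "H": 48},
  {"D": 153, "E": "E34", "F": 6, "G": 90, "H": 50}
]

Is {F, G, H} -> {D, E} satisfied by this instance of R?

No

(F=6, G=90, H=55): 3 rows → {D,E} = (158, E17), (158, E17), (158, E17) ✓
(F=2, G=90, H=50): 2 rows → {D,E} takes values {(153, E80), (160, E15)} — violation
(F=10, G=90, H=50): 2 rows → {D,E} = (156, E85), (156, E85) ✓
(F=6, G=91, H=55): 2 rows → {D,E} = (160, E17), (160, E17) ✓
(F=6, G=90, H=50): 3 rows → {D,E} takes values {(163, E15), (161, E15), (153, E34)} — violation
(F=2, G=91, H=48): 2 rows → {D,E} = (152, E35), (152, E35) ✓
Two rows agree on {F, G, H} but differ on {D, E}, so {F, G, H} -> {D, E} does not hold.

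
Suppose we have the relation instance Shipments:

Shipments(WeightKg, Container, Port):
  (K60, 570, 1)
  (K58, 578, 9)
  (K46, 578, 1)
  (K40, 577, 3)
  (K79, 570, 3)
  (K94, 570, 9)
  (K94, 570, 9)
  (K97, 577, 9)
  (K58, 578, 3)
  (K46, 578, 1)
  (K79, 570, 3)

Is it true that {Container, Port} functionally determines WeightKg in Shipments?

Yes

(Container=570, Port=1): 1 row → WeightKg = K60 ✓
(Container=578, Port=9): 1 row → WeightKg = K58 ✓
(Container=578, Port=1): 2 rows → WeightKg = K46, K46 ✓
(Container=577, Port=3): 1 row → WeightKg = K40 ✓
(Container=570, Port=3): 2 rows → WeightKg = K79, K79 ✓
(Container=570, Port=9): 2 rows → WeightKg = K94, K94 ✓
(Container=577, Port=9): 1 row → WeightKg = K97 ✓
(Container=578, Port=3): 1 row → WeightKg = K58 ✓
Every {Container, Port} value is associated with a single WeightKg value, so {Container, Port} -> WeightKg holds.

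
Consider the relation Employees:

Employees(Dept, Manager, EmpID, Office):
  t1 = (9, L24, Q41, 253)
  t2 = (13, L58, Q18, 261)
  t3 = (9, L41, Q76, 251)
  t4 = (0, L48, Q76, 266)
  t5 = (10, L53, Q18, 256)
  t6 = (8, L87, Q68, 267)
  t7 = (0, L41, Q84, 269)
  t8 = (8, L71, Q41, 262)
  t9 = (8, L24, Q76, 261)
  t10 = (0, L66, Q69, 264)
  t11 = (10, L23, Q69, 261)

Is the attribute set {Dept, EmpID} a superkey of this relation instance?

All 11 rows have distinct {Dept, EmpID} values, so {Dept, EmpID} → (all attributes) holds and {Dept, EmpID} is a superkey.

Yes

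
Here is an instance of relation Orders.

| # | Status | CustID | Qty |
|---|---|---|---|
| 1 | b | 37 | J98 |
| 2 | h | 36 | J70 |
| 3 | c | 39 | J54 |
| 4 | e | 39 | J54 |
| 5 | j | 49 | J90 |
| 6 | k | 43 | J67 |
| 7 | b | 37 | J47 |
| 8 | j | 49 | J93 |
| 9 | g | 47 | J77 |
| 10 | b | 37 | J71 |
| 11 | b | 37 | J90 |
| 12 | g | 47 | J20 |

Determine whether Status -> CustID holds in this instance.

Yes

Status=b: rows 1, 7, 10, 11 → CustID = 37, 37, 37, 37 ✓
Status=h: row 2 → CustID = 36 ✓
Status=c: row 3 → CustID = 39 ✓
Status=e: row 4 → CustID = 39 ✓
Status=j: rows 5, 8 → CustID = 49, 49 ✓
Status=k: row 6 → CustID = 43 ✓
Status=g: rows 9, 12 → CustID = 47, 47 ✓
Every Status value is associated with a single CustID value, so Status -> CustID holds.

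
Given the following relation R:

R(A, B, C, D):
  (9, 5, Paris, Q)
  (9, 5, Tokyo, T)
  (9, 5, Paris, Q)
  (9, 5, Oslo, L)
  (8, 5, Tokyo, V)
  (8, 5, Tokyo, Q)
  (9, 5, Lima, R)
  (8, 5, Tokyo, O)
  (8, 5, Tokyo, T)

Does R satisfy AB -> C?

No

(A=9, B=5): 5 rows → C takes values {Paris, Tokyo, Oslo, Lima} — violation
(A=8, B=5): 4 rows → C = Tokyo, Tokyo, Tokyo, Tokyo ✓
Two rows agree on AB but differ on C, so AB -> C does not hold.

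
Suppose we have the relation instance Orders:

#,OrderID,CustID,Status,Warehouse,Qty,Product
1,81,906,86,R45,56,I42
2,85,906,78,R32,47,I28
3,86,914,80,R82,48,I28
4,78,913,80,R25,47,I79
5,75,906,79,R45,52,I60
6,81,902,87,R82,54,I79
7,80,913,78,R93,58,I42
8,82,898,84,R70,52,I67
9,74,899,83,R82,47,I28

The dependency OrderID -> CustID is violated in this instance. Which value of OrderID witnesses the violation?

OrderID=81: rows 1, 6 → CustID takes values {906, 902} — violation
OrderID=85: row 2 → CustID = 906 ✓
OrderID=86: row 3 → CustID = 914 ✓
OrderID=78: row 4 → CustID = 913 ✓
OrderID=75: row 5 → CustID = 906 ✓
OrderID=80: row 7 → CustID = 913 ✓
OrderID=82: row 8 → CustID = 898 ✓
OrderID=74: row 9 → CustID = 899 ✓
The only OrderID value with inconsistent CustID is OrderID=81.

81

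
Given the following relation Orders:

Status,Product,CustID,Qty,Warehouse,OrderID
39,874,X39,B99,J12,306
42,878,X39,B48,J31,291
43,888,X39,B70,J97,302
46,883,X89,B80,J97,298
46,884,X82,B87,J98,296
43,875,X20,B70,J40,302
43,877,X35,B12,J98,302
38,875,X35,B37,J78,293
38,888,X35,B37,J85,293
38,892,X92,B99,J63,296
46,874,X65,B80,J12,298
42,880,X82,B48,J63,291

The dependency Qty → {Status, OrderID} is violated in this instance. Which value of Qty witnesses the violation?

Qty=B99: 2 rows → {Status,OrderID} takes values {(39, 306), (38, 296)} — violation
Qty=B48: 2 rows → {Status,OrderID} = (42, 291), (42, 291) ✓
Qty=B70: 2 rows → {Status,OrderID} = (43, 302), (43, 302) ✓
Qty=B80: 2 rows → {Status,OrderID} = (46, 298), (46, 298) ✓
Qty=B87: 1 row → {Status,OrderID} = (46, 296) ✓
Qty=B12: 1 row → {Status,OrderID} = (43, 302) ✓
Qty=B37: 2 rows → {Status,OrderID} = (38, 293), (38, 293) ✓
The only Qty value with inconsistent RHS is Qty=B99.

B99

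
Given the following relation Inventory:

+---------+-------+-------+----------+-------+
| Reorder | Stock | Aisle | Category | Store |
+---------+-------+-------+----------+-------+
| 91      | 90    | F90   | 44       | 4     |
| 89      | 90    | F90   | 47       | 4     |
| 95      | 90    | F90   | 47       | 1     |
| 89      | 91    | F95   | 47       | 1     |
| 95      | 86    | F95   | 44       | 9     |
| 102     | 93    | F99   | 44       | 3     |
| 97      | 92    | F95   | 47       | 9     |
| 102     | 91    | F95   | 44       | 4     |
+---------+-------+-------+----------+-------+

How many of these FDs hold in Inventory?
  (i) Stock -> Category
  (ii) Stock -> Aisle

(i) Stock -> Category: Stock=90: 3 rows → Category takes values {44, 47} — violation; Stock=91: 2 rows → Category takes values {47, 44} — violation — fails.
(ii) Stock -> Aisle: every LHS value maps to a single RHS value — holds.
1 of the 2 dependencies holds.

1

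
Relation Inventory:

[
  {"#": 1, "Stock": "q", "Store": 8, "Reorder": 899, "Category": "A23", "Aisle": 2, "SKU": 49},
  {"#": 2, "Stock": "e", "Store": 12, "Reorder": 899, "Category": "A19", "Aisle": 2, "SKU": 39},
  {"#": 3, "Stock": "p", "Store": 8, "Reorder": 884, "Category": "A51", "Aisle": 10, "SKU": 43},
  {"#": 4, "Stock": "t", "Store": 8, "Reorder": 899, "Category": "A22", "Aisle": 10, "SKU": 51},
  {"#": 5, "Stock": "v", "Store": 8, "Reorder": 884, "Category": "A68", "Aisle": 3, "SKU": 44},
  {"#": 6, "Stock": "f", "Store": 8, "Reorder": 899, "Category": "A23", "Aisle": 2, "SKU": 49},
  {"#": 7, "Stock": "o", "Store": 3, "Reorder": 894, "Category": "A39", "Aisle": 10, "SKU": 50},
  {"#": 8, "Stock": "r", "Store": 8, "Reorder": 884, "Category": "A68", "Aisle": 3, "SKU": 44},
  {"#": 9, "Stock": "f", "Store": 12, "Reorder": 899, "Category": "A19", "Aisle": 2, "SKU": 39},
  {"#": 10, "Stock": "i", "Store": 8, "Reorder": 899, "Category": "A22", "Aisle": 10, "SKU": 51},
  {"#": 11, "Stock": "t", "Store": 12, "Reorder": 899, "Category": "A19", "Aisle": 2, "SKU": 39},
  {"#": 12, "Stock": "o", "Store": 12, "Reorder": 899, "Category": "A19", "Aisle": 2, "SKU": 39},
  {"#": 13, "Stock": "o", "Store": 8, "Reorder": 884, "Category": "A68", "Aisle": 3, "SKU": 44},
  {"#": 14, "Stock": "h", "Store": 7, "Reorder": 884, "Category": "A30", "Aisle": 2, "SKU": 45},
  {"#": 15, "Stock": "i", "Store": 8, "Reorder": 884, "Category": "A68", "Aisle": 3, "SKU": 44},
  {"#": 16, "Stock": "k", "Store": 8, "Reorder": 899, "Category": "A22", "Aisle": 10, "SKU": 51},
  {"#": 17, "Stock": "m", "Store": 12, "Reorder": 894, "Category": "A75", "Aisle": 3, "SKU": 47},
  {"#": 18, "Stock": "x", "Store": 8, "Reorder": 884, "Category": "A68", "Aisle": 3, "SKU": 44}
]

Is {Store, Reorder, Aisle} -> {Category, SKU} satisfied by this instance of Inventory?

Yes

(Store=8, Reorder=899, Aisle=2): rows 1, 6 → {Category,SKU} = (A23, 49), (A23, 49) ✓
(Store=12, Reorder=899, Aisle=2): rows 2, 9, 11, 12 → {Category,SKU} = (A19, 39), (A19, 39), (A19, 39), (A19, 39) ✓
(Store=8, Reorder=884, Aisle=10): row 3 → {Category,SKU} = (A51, 43) ✓
(Store=8, Reorder=899, Aisle=10): rows 4, 10, 16 → {Category,SKU} = (A22, 51), (A22, 51), (A22, 51) ✓
(Store=8, Reorder=884, Aisle=3): rows 5, 8, 13, 15, 18 → {Category,SKU} = (A68, 44), (A68, 44), (A68, 44), (A68, 44), (A68, 44) ✓
(Store=3, Reorder=894, Aisle=10): row 7 → {Category,SKU} = (A39, 50) ✓
(Store=7, Reorder=884, Aisle=2): row 14 → {Category,SKU} = (A30, 45) ✓
(Store=12, Reorder=894, Aisle=3): row 17 → {Category,SKU} = (A75, 47) ✓
Every {Store, Reorder, Aisle} value is associated with a single {Category, SKU} value, so {Store, Reorder, Aisle} -> {Category, SKU} holds.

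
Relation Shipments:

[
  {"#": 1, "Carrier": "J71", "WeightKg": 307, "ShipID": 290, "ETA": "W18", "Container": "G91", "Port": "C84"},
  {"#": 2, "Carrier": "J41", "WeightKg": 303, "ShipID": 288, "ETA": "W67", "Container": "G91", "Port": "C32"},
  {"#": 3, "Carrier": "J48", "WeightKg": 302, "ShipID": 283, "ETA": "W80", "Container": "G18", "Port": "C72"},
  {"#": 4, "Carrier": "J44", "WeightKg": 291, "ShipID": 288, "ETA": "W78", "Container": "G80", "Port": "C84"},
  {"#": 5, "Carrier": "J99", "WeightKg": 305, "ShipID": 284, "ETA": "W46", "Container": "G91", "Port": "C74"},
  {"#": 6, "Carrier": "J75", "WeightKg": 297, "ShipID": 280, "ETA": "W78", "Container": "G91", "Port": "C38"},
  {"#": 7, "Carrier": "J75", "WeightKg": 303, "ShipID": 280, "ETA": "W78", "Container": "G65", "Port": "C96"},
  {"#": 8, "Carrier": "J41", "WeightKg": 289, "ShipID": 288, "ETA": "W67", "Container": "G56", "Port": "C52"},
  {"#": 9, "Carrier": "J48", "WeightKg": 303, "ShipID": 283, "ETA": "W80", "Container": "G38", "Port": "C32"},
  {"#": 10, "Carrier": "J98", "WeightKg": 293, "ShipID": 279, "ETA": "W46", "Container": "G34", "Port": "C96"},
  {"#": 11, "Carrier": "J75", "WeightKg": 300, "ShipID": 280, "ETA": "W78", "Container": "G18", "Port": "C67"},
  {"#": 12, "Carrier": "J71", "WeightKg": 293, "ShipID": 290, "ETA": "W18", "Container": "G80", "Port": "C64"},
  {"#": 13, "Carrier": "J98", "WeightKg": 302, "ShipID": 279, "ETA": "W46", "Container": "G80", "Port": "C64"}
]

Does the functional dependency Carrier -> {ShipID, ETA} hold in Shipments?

Carrier=J71: rows 1, 12 → {ShipID,ETA} = (290, W18), (290, W18) ✓
Carrier=J41: rows 2, 8 → {ShipID,ETA} = (288, W67), (288, W67) ✓
Carrier=J48: rows 3, 9 → {ShipID,ETA} = (283, W80), (283, W80) ✓
Carrier=J44: row 4 → {ShipID,ETA} = (288, W78) ✓
Carrier=J99: row 5 → {ShipID,ETA} = (284, W46) ✓
Carrier=J75: rows 6, 7, 11 → {ShipID,ETA} = (280, W78), (280, W78), (280, W78) ✓
Carrier=J98: rows 10, 13 → {ShipID,ETA} = (279, W46), (279, W46) ✓
Every Carrier value is associated with a single {ShipID, ETA} value, so Carrier -> {ShipID, ETA} holds.

Yes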